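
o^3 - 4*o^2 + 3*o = o*(o - 3)*(o - 1)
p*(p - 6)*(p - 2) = p^3 - 8*p^2 + 12*p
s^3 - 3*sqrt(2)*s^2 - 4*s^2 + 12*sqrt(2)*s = s*(s - 4)*(s - 3*sqrt(2))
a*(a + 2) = a^2 + 2*a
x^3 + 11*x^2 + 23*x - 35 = (x - 1)*(x + 5)*(x + 7)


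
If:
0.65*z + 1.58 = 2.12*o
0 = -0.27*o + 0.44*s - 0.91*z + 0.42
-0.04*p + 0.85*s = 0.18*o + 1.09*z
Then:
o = 0.306603773584906*z + 0.745283018867924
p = 19.3171901801029*z - 13.9195433104631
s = 2.25632504288165*z - 0.49721269296741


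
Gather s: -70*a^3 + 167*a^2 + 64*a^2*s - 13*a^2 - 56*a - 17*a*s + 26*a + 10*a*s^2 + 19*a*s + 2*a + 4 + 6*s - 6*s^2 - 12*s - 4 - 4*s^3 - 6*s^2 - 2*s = -70*a^3 + 154*a^2 - 28*a - 4*s^3 + s^2*(10*a - 12) + s*(64*a^2 + 2*a - 8)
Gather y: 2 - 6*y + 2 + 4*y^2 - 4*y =4*y^2 - 10*y + 4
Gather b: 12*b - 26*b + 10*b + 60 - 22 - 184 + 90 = -4*b - 56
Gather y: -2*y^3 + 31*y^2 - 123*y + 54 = -2*y^3 + 31*y^2 - 123*y + 54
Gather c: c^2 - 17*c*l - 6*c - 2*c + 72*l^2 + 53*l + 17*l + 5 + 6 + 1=c^2 + c*(-17*l - 8) + 72*l^2 + 70*l + 12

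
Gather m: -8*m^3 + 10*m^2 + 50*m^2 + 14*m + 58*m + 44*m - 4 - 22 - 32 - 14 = -8*m^3 + 60*m^2 + 116*m - 72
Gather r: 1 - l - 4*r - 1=-l - 4*r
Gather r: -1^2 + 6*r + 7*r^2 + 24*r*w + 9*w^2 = 7*r^2 + r*(24*w + 6) + 9*w^2 - 1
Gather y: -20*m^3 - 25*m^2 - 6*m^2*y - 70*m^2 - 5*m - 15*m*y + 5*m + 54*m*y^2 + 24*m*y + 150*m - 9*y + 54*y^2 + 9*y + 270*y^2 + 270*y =-20*m^3 - 95*m^2 + 150*m + y^2*(54*m + 324) + y*(-6*m^2 + 9*m + 270)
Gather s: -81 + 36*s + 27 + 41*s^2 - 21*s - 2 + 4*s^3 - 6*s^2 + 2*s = 4*s^3 + 35*s^2 + 17*s - 56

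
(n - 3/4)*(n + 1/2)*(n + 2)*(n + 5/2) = n^4 + 17*n^3/4 + 7*n^2/2 - 47*n/16 - 15/8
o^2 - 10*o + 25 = (o - 5)^2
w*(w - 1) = w^2 - w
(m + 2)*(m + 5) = m^2 + 7*m + 10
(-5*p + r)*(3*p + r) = -15*p^2 - 2*p*r + r^2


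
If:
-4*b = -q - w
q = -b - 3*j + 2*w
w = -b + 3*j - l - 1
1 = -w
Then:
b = q/4 - 1/4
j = -5*q/12 - 7/12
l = -3*q/2 - 3/2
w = -1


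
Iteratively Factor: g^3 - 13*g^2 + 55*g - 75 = (g - 5)*(g^2 - 8*g + 15) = (g - 5)^2*(g - 3)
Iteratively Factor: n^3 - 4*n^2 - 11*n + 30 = (n + 3)*(n^2 - 7*n + 10) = (n - 2)*(n + 3)*(n - 5)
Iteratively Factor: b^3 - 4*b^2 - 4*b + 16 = (b - 4)*(b^2 - 4) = (b - 4)*(b - 2)*(b + 2)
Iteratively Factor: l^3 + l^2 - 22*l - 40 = (l - 5)*(l^2 + 6*l + 8) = (l - 5)*(l + 2)*(l + 4)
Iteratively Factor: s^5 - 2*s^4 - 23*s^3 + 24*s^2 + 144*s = (s - 4)*(s^4 + 2*s^3 - 15*s^2 - 36*s) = s*(s - 4)*(s^3 + 2*s^2 - 15*s - 36) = s*(s - 4)*(s + 3)*(s^2 - s - 12) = s*(s - 4)*(s + 3)^2*(s - 4)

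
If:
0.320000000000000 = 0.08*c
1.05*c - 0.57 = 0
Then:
No Solution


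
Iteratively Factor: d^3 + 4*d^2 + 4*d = (d + 2)*(d^2 + 2*d) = (d + 2)^2*(d)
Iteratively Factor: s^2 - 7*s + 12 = (s - 3)*(s - 4)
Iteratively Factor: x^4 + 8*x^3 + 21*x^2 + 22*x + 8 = (x + 4)*(x^3 + 4*x^2 + 5*x + 2) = (x + 1)*(x + 4)*(x^2 + 3*x + 2) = (x + 1)^2*(x + 4)*(x + 2)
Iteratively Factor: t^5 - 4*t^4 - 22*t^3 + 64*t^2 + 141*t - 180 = (t - 5)*(t^4 + t^3 - 17*t^2 - 21*t + 36) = (t - 5)*(t - 4)*(t^3 + 5*t^2 + 3*t - 9) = (t - 5)*(t - 4)*(t + 3)*(t^2 + 2*t - 3) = (t - 5)*(t - 4)*(t + 3)^2*(t - 1)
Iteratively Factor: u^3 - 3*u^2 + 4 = (u - 2)*(u^2 - u - 2) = (u - 2)*(u + 1)*(u - 2)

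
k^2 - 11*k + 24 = (k - 8)*(k - 3)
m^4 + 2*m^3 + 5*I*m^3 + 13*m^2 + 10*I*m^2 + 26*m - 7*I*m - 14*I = (m + 2)*(m - I)^2*(m + 7*I)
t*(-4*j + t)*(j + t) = -4*j^2*t - 3*j*t^2 + t^3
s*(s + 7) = s^2 + 7*s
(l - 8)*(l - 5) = l^2 - 13*l + 40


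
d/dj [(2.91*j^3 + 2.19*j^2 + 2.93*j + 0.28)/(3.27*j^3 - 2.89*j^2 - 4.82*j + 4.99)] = (-3.5527136788005e-15*j^5 - 15.5712*j^4 - 47.2146*j^3 + 38.7278*j^2 + 23.4746*j + 15.9703)/(10.6929*j^6 - 18.9006*j^5 - 23.1707*j^4 + 60.4942*j^3 - 5.6098*j^2 - 48.1036*j + 24.9001)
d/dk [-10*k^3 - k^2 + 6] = 2*k*(-15*k - 1)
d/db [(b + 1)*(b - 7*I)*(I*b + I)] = I*(b + 1)*(3*b + 1 - 14*I)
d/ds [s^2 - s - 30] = 2*s - 1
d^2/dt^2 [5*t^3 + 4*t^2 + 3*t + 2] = 30*t + 8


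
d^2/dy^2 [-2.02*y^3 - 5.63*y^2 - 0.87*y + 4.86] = -12.12*y - 11.26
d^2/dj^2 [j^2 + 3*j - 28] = 2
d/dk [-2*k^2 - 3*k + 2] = -4*k - 3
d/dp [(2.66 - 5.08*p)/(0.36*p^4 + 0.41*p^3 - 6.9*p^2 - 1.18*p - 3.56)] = (5.4864*p^4 + 0.3352*p^3 - 38.3238*p^2 + 36.708*p + 21.2236)/(0.1296*p^8 + 0.2952*p^7 - 4.7999*p^6 - 6.5076*p^5 + 44.0792*p^4 + 13.3648*p^3 + 50.5204*p^2 + 8.4016*p + 12.6736)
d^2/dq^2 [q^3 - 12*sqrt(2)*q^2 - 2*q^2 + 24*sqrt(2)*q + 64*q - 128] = 6*q - 24*sqrt(2) - 4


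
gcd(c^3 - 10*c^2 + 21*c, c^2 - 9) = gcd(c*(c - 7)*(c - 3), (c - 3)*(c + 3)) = c - 3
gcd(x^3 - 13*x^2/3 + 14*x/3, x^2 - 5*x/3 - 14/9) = x - 7/3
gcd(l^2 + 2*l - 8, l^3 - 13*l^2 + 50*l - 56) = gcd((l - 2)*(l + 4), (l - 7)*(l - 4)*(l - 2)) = l - 2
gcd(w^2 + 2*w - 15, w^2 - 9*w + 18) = w - 3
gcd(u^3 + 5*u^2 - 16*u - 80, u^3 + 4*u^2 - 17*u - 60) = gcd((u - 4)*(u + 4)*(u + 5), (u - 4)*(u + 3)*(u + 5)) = u^2 + u - 20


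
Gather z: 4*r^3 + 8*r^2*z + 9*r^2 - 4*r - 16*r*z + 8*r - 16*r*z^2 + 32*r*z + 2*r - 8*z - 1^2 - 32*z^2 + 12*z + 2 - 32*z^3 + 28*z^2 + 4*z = 4*r^3 + 9*r^2 + 6*r - 32*z^3 + z^2*(-16*r - 4) + z*(8*r^2 + 16*r + 8) + 1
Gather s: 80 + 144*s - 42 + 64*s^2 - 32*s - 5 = 64*s^2 + 112*s + 33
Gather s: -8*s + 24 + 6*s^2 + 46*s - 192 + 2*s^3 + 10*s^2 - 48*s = 2*s^3 + 16*s^2 - 10*s - 168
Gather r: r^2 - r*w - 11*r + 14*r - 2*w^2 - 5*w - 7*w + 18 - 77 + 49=r^2 + r*(3 - w) - 2*w^2 - 12*w - 10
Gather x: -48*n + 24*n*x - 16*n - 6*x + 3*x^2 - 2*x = -64*n + 3*x^2 + x*(24*n - 8)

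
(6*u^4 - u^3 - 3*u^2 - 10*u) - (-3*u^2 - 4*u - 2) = 6*u^4 - u^3 - 6*u + 2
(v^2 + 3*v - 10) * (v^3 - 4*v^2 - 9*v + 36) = v^5 - v^4 - 31*v^3 + 49*v^2 + 198*v - 360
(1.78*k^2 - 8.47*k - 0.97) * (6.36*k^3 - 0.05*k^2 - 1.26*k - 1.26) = 11.3208*k^5 - 53.9582*k^4 - 7.9885*k^3 + 8.4779*k^2 + 11.8944*k + 1.2222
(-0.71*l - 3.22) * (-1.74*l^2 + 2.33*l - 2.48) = 1.2354*l^3 + 3.9485*l^2 - 5.7418*l + 7.9856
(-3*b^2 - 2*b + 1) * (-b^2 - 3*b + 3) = 3*b^4 + 11*b^3 - 4*b^2 - 9*b + 3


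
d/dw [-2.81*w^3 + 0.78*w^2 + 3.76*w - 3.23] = -8.43*w^2 + 1.56*w + 3.76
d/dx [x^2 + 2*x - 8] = 2*x + 2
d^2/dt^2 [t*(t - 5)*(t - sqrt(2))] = 6*t - 10 - 2*sqrt(2)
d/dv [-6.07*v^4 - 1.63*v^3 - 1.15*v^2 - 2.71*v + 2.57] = -24.28*v^3 - 4.89*v^2 - 2.3*v - 2.71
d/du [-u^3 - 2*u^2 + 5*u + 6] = -3*u^2 - 4*u + 5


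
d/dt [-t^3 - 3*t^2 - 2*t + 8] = -3*t^2 - 6*t - 2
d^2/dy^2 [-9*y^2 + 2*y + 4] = -18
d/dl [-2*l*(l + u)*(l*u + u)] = 2*u*(-3*l^2 - 2*l*u - 2*l - u)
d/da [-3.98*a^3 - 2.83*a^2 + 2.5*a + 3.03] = -11.94*a^2 - 5.66*a + 2.5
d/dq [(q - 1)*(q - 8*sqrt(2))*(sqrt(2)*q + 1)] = 3*sqrt(2)*q^2 - 30*q - 2*sqrt(2)*q - 8*sqrt(2) + 15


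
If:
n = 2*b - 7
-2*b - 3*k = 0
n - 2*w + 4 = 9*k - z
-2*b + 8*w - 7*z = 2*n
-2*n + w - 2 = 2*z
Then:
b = 19/26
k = -19/39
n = -72/13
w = 64/13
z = 7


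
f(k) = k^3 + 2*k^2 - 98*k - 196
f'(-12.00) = 286.00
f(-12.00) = -460.00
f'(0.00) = -98.00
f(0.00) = -196.00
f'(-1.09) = -98.80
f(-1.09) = -88.10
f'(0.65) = -94.13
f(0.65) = -258.58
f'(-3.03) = -82.58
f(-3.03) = 91.48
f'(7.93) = 122.37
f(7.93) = -348.69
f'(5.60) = 18.48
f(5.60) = -506.46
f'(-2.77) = -86.06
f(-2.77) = 69.55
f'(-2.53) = -88.92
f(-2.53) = 48.55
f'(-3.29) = -78.69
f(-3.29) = 112.46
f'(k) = 3*k^2 + 4*k - 98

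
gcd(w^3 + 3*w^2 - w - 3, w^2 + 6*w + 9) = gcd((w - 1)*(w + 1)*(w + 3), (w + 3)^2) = w + 3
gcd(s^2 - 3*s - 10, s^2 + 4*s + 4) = s + 2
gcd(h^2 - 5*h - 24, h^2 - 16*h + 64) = h - 8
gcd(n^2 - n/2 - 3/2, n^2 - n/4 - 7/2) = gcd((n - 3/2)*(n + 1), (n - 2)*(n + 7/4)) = 1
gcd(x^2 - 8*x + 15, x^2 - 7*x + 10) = x - 5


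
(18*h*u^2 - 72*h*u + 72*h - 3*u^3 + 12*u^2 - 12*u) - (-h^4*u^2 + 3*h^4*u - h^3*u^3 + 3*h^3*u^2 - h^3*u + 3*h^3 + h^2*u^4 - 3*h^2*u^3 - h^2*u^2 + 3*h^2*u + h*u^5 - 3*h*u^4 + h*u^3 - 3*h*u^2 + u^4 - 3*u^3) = h^4*u^2 - 3*h^4*u + h^3*u^3 - 3*h^3*u^2 + h^3*u - 3*h^3 - h^2*u^4 + 3*h^2*u^3 + h^2*u^2 - 3*h^2*u - h*u^5 + 3*h*u^4 - h*u^3 + 21*h*u^2 - 72*h*u + 72*h - u^4 + 12*u^2 - 12*u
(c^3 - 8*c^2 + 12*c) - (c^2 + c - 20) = c^3 - 9*c^2 + 11*c + 20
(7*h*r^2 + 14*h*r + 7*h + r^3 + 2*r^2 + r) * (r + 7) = 7*h*r^3 + 63*h*r^2 + 105*h*r + 49*h + r^4 + 9*r^3 + 15*r^2 + 7*r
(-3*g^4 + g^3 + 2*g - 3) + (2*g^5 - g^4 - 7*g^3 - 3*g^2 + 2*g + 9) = 2*g^5 - 4*g^4 - 6*g^3 - 3*g^2 + 4*g + 6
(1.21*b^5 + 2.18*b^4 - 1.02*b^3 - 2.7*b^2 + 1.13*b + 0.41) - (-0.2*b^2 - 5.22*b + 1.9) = 1.21*b^5 + 2.18*b^4 - 1.02*b^3 - 2.5*b^2 + 6.35*b - 1.49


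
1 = 1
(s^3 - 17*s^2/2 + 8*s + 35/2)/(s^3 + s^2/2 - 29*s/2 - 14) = (2*s^2 - 19*s + 35)/(2*s^2 - s - 28)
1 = 1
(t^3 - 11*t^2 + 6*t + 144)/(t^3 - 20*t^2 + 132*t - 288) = (t + 3)/(t - 6)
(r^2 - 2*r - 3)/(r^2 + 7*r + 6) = (r - 3)/(r + 6)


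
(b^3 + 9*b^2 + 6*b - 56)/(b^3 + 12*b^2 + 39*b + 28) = (b - 2)/(b + 1)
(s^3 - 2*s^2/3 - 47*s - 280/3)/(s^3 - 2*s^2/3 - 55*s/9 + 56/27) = 9*(s^2 - 3*s - 40)/(9*s^2 - 27*s + 8)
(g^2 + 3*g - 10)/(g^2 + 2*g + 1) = (g^2 + 3*g - 10)/(g^2 + 2*g + 1)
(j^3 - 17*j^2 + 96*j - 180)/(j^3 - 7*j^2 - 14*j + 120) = (j - 6)/(j + 4)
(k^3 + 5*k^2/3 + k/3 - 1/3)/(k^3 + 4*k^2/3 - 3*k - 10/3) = (3*k^2 + 2*k - 1)/(3*k^2 + k - 10)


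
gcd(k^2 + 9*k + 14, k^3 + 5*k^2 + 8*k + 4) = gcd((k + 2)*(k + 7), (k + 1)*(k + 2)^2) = k + 2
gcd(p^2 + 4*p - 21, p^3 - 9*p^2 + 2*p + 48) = p - 3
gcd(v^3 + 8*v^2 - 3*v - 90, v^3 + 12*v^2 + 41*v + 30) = v^2 + 11*v + 30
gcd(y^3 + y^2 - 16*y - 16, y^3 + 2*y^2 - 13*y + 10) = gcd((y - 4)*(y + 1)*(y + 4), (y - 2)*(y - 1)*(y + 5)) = 1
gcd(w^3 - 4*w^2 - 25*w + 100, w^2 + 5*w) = w + 5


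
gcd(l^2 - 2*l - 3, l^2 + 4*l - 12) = 1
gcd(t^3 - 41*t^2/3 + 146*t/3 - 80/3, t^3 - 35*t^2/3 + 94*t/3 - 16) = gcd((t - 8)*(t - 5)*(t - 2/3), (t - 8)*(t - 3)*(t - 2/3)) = t^2 - 26*t/3 + 16/3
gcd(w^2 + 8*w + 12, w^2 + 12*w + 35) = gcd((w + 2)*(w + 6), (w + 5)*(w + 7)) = 1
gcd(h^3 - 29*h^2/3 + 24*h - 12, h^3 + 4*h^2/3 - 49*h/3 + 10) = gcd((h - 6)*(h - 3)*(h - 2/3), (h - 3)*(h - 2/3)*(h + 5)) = h^2 - 11*h/3 + 2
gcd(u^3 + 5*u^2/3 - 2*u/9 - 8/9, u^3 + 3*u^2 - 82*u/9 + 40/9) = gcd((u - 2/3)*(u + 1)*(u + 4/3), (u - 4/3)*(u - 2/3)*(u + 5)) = u - 2/3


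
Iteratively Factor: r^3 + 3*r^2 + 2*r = (r + 1)*(r^2 + 2*r) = (r + 1)*(r + 2)*(r)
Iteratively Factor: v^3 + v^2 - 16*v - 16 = (v + 4)*(v^2 - 3*v - 4) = (v + 1)*(v + 4)*(v - 4)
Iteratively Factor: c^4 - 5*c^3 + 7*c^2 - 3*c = (c - 1)*(c^3 - 4*c^2 + 3*c) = (c - 3)*(c - 1)*(c^2 - c) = (c - 3)*(c - 1)^2*(c)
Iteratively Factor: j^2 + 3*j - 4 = (j + 4)*(j - 1)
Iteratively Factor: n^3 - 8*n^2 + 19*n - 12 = (n - 1)*(n^2 - 7*n + 12) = (n - 3)*(n - 1)*(n - 4)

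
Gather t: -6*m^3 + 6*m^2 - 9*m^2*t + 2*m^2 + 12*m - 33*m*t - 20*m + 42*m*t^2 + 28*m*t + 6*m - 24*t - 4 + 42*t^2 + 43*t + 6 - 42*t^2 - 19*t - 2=-6*m^3 + 8*m^2 + 42*m*t^2 - 2*m + t*(-9*m^2 - 5*m)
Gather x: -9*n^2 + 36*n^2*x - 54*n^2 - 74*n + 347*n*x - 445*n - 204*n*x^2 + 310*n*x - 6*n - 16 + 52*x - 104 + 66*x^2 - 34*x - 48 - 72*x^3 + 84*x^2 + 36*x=-63*n^2 - 525*n - 72*x^3 + x^2*(150 - 204*n) + x*(36*n^2 + 657*n + 54) - 168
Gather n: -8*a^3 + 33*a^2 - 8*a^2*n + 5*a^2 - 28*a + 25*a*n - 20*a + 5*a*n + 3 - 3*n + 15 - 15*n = -8*a^3 + 38*a^2 - 48*a + n*(-8*a^2 + 30*a - 18) + 18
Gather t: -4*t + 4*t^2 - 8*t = 4*t^2 - 12*t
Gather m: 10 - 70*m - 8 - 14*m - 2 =-84*m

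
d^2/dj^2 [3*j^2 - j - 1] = 6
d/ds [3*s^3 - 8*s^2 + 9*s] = 9*s^2 - 16*s + 9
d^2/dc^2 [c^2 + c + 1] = 2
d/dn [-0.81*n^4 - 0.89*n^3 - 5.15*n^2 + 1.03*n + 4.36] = -3.24*n^3 - 2.67*n^2 - 10.3*n + 1.03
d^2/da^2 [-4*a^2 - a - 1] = -8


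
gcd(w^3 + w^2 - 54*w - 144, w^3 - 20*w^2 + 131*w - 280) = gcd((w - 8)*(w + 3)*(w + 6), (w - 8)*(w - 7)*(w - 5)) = w - 8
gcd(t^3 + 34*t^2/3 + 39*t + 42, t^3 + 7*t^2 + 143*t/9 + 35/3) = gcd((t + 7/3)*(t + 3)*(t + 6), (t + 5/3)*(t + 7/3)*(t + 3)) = t^2 + 16*t/3 + 7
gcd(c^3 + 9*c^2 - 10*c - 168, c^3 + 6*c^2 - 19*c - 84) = c^2 + 3*c - 28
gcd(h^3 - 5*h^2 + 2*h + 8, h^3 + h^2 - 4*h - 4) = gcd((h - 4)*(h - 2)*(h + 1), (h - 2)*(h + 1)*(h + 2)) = h^2 - h - 2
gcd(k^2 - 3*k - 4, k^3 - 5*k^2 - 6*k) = k + 1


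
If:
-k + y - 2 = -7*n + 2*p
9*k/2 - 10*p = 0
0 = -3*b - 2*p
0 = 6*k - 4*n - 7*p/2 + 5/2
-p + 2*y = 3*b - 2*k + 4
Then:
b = 210/739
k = -700/739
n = -625/1478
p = -315/739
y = 4671/1478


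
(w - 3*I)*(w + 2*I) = w^2 - I*w + 6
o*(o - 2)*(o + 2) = o^3 - 4*o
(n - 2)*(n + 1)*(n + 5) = n^3 + 4*n^2 - 7*n - 10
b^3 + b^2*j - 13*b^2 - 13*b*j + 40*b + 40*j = (b - 8)*(b - 5)*(b + j)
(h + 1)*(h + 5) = h^2 + 6*h + 5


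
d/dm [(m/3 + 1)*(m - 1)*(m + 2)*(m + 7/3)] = 4*m^3/3 + 19*m^2/3 + 62*m/9 - 11/9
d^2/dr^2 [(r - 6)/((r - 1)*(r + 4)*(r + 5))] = 2*(3*r^5 - 12*r^4 - 331*r^3 - 1230*r^2 - 1464*r - 1466)/(r^9 + 24*r^8 + 225*r^7 + 980*r^6 + 1515*r^5 - 2256*r^4 - 8029*r^3 + 2340*r^2 + 13200*r - 8000)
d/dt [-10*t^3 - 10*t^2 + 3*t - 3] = -30*t^2 - 20*t + 3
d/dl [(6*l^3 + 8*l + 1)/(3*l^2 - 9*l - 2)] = (18*l^4 - 108*l^3 - 60*l^2 - 6*l - 7)/(9*l^4 - 54*l^3 + 69*l^2 + 36*l + 4)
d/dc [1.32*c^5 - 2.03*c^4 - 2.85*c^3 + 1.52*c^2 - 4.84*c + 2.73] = 6.6*c^4 - 8.12*c^3 - 8.55*c^2 + 3.04*c - 4.84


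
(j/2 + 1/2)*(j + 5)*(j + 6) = j^3/2 + 6*j^2 + 41*j/2 + 15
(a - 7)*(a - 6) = a^2 - 13*a + 42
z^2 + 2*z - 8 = (z - 2)*(z + 4)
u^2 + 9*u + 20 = (u + 4)*(u + 5)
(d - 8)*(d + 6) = d^2 - 2*d - 48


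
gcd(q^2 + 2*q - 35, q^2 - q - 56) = q + 7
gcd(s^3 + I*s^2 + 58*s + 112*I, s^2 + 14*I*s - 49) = s + 7*I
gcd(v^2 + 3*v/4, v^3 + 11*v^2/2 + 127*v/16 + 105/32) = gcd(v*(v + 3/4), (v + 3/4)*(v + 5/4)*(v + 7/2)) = v + 3/4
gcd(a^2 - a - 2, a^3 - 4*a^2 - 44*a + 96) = a - 2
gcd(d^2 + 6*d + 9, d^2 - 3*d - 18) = d + 3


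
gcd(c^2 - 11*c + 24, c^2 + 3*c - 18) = c - 3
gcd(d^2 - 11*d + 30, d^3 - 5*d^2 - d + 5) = d - 5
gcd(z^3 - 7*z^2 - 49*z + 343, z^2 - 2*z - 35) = z - 7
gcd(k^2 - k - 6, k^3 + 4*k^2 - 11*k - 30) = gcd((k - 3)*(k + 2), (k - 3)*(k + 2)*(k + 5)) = k^2 - k - 6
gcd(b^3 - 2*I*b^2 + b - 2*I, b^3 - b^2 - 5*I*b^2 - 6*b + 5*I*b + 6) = b - 2*I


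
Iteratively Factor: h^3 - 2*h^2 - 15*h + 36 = (h - 3)*(h^2 + h - 12) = (h - 3)*(h + 4)*(h - 3)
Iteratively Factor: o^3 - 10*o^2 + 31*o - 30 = (o - 3)*(o^2 - 7*o + 10) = (o - 3)*(o - 2)*(o - 5)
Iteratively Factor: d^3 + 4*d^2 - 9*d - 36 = (d - 3)*(d^2 + 7*d + 12) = (d - 3)*(d + 4)*(d + 3)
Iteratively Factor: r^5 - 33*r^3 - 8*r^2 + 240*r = (r - 5)*(r^4 + 5*r^3 - 8*r^2 - 48*r) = (r - 5)*(r - 3)*(r^3 + 8*r^2 + 16*r) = r*(r - 5)*(r - 3)*(r^2 + 8*r + 16) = r*(r - 5)*(r - 3)*(r + 4)*(r + 4)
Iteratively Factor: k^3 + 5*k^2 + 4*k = (k)*(k^2 + 5*k + 4) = k*(k + 4)*(k + 1)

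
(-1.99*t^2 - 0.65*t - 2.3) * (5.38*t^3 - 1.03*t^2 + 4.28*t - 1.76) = -10.7062*t^5 - 1.4473*t^4 - 20.2217*t^3 + 3.0894*t^2 - 8.7*t + 4.048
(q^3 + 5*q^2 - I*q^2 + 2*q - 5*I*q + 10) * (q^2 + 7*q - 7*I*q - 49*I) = q^5 + 12*q^4 - 8*I*q^4 + 30*q^3 - 96*I*q^3 - 60*q^2 - 294*I*q^2 - 175*q - 168*I*q - 490*I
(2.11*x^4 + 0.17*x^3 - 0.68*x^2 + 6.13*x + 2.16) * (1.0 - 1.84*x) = -3.8824*x^5 + 1.7972*x^4 + 1.4212*x^3 - 11.9592*x^2 + 2.1556*x + 2.16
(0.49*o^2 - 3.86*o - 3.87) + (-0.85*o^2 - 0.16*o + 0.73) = -0.36*o^2 - 4.02*o - 3.14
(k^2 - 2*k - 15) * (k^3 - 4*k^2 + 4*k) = k^5 - 6*k^4 - 3*k^3 + 52*k^2 - 60*k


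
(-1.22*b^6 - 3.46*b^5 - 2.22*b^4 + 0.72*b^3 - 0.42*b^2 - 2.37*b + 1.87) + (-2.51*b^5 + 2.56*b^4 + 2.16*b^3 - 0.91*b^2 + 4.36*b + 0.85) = -1.22*b^6 - 5.97*b^5 + 0.34*b^4 + 2.88*b^3 - 1.33*b^2 + 1.99*b + 2.72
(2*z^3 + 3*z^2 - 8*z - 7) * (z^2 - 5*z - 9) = 2*z^5 - 7*z^4 - 41*z^3 + 6*z^2 + 107*z + 63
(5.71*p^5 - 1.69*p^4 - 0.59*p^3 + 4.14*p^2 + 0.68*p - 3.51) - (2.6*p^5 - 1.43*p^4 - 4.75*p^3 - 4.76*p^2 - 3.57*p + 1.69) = 3.11*p^5 - 0.26*p^4 + 4.16*p^3 + 8.9*p^2 + 4.25*p - 5.2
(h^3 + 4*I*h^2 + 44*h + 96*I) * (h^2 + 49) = h^5 + 4*I*h^4 + 93*h^3 + 292*I*h^2 + 2156*h + 4704*I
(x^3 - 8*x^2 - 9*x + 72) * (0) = 0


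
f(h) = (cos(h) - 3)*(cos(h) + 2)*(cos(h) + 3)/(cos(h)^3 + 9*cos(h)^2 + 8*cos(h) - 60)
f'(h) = (cos(h) - 3)*(cos(h) + 2)*(cos(h) + 3)*(3*sin(h)*cos(h)^2 + 18*sin(h)*cos(h) + 8*sin(h))/(cos(h)^3 + 9*cos(h)^2 + 8*cos(h) - 60)^2 - (cos(h) - 3)*(cos(h) + 2)*sin(h)/(cos(h)^3 + 9*cos(h)^2 + 8*cos(h) - 60) - (cos(h) - 3)*(cos(h) + 3)*sin(h)/(cos(h)^3 + 9*cos(h)^2 + 8*cos(h) - 60) - (cos(h) + 2)*(cos(h) + 3)*sin(h)/(cos(h)^3 + 9*cos(h)^2 + 8*cos(h) - 60) = (-7*cos(h)^4 - 34*cos(h)^3 + 29*cos(h)^2 - 84*cos(h) - 684)*sin(h)/((cos(h) - 2)^2*(cos(h) + 5)^2*(cos(h) + 6)^2)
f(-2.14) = 0.21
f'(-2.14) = 0.14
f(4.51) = 0.26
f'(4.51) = 0.17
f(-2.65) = 0.15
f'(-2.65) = 0.07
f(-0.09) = 0.57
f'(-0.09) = 0.04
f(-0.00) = 0.57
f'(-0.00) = 0.00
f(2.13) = 0.21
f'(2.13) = -0.14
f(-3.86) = 0.17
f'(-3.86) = -0.10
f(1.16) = 0.38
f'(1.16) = -0.21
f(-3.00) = 0.13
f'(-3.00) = 0.02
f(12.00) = 0.51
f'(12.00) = 0.19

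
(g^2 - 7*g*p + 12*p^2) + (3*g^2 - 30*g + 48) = 4*g^2 - 7*g*p - 30*g + 12*p^2 + 48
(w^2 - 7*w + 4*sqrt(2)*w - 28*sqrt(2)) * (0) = 0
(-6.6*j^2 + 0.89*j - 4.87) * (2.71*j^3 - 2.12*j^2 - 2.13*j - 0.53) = -17.886*j^5 + 16.4039*j^4 - 1.0265*j^3 + 11.9267*j^2 + 9.9014*j + 2.5811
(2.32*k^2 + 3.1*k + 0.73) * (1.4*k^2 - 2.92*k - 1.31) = 3.248*k^4 - 2.4344*k^3 - 11.0692*k^2 - 6.1926*k - 0.9563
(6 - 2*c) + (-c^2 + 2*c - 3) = 3 - c^2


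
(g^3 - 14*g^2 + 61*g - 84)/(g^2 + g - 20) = (g^2 - 10*g + 21)/(g + 5)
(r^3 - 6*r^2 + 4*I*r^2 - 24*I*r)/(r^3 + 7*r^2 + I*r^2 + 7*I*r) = (r^2 + r*(-6 + 4*I) - 24*I)/(r^2 + r*(7 + I) + 7*I)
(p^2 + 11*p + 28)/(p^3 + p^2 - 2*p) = (p^2 + 11*p + 28)/(p*(p^2 + p - 2))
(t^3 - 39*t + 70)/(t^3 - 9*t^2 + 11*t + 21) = (t^3 - 39*t + 70)/(t^3 - 9*t^2 + 11*t + 21)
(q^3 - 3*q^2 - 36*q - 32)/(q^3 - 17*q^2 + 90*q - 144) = (q^2 + 5*q + 4)/(q^2 - 9*q + 18)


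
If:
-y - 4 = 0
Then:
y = -4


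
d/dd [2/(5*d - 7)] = -10/(5*d - 7)^2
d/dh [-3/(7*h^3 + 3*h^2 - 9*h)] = 9*(7*h^2 + 2*h - 3)/(h^2*(7*h^2 + 3*h - 9)^2)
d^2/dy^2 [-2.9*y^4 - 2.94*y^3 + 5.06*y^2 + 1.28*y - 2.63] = -34.8*y^2 - 17.64*y + 10.12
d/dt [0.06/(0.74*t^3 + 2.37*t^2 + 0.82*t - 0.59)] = (-0.1332*t^2 - 0.2844*t - 0.0492)/(0.74*t^3 + 2.37*t^2 + 0.82*t - 0.59)^2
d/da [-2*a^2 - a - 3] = -4*a - 1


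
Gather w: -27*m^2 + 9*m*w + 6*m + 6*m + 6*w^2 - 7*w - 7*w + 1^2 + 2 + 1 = -27*m^2 + 12*m + 6*w^2 + w*(9*m - 14) + 4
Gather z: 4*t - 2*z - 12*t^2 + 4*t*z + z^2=-12*t^2 + 4*t + z^2 + z*(4*t - 2)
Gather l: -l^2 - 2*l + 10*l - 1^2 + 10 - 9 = -l^2 + 8*l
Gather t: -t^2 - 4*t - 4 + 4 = -t^2 - 4*t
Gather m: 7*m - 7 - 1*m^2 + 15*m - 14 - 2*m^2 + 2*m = -3*m^2 + 24*m - 21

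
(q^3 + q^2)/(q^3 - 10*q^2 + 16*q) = q*(q + 1)/(q^2 - 10*q + 16)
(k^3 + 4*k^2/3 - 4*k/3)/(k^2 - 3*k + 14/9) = 3*k*(k + 2)/(3*k - 7)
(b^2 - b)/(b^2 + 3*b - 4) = b/(b + 4)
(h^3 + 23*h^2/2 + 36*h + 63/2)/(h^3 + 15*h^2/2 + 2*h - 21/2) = (h + 3)/(h - 1)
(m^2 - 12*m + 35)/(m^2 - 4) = (m^2 - 12*m + 35)/(m^2 - 4)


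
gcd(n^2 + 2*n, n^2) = n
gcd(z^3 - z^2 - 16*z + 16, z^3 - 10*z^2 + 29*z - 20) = z^2 - 5*z + 4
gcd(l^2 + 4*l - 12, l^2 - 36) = l + 6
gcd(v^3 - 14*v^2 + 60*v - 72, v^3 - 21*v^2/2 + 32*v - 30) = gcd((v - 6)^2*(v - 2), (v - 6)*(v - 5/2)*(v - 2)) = v^2 - 8*v + 12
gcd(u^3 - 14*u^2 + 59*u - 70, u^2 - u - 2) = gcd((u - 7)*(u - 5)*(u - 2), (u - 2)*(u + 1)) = u - 2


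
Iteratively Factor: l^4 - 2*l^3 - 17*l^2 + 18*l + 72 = (l - 3)*(l^3 + l^2 - 14*l - 24) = (l - 3)*(l + 3)*(l^2 - 2*l - 8) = (l - 4)*(l - 3)*(l + 3)*(l + 2)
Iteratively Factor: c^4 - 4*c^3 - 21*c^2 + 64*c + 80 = (c + 1)*(c^3 - 5*c^2 - 16*c + 80) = (c - 4)*(c + 1)*(c^2 - c - 20) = (c - 4)*(c + 1)*(c + 4)*(c - 5)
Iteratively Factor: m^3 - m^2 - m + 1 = (m + 1)*(m^2 - 2*m + 1) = (m - 1)*(m + 1)*(m - 1)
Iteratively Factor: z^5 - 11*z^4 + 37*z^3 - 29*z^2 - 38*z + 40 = (z + 1)*(z^4 - 12*z^3 + 49*z^2 - 78*z + 40) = (z - 5)*(z + 1)*(z^3 - 7*z^2 + 14*z - 8) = (z - 5)*(z - 1)*(z + 1)*(z^2 - 6*z + 8) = (z - 5)*(z - 4)*(z - 1)*(z + 1)*(z - 2)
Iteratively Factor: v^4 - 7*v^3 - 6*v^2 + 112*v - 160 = (v - 2)*(v^3 - 5*v^2 - 16*v + 80) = (v - 5)*(v - 2)*(v^2 - 16) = (v - 5)*(v - 2)*(v + 4)*(v - 4)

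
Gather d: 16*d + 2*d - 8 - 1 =18*d - 9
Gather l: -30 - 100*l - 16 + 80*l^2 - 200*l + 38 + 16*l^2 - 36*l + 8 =96*l^2 - 336*l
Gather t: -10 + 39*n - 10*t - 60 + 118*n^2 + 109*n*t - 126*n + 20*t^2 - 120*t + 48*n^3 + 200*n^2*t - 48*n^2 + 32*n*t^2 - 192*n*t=48*n^3 + 70*n^2 - 87*n + t^2*(32*n + 20) + t*(200*n^2 - 83*n - 130) - 70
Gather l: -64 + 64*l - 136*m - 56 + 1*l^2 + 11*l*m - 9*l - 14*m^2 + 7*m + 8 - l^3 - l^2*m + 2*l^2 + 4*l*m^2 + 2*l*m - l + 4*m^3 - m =-l^3 + l^2*(3 - m) + l*(4*m^2 + 13*m + 54) + 4*m^3 - 14*m^2 - 130*m - 112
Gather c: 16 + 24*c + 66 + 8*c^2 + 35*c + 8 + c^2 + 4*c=9*c^2 + 63*c + 90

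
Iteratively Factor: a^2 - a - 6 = (a - 3)*(a + 2)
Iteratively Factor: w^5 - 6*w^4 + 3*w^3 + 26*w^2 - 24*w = (w - 1)*(w^4 - 5*w^3 - 2*w^2 + 24*w) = w*(w - 1)*(w^3 - 5*w^2 - 2*w + 24) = w*(w - 4)*(w - 1)*(w^2 - w - 6) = w*(w - 4)*(w - 3)*(w - 1)*(w + 2)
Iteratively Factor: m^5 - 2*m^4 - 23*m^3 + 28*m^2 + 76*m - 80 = (m + 4)*(m^4 - 6*m^3 + m^2 + 24*m - 20) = (m - 2)*(m + 4)*(m^3 - 4*m^2 - 7*m + 10) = (m - 2)*(m - 1)*(m + 4)*(m^2 - 3*m - 10) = (m - 5)*(m - 2)*(m - 1)*(m + 4)*(m + 2)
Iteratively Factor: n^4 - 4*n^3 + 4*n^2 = (n - 2)*(n^3 - 2*n^2) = (n - 2)^2*(n^2) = n*(n - 2)^2*(n)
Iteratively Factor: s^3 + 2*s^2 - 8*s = (s - 2)*(s^2 + 4*s) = s*(s - 2)*(s + 4)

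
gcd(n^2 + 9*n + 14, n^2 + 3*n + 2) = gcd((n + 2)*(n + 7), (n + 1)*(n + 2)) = n + 2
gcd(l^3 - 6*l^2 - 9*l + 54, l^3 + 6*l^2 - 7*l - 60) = l - 3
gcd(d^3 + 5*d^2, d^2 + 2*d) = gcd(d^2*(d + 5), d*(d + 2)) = d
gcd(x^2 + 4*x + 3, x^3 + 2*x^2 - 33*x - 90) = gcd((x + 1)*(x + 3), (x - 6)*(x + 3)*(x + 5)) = x + 3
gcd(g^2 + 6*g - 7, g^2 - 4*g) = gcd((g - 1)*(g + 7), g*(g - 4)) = 1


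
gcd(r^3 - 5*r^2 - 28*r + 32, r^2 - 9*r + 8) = r^2 - 9*r + 8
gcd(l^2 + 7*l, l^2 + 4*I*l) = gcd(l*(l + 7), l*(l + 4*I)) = l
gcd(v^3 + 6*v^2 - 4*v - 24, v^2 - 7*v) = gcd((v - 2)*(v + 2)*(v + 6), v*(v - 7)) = 1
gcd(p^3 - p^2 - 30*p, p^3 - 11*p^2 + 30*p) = p^2 - 6*p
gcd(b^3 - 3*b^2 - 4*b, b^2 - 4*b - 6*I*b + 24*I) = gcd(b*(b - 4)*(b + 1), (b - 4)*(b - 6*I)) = b - 4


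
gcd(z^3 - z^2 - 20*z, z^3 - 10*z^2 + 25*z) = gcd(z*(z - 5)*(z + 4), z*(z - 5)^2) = z^2 - 5*z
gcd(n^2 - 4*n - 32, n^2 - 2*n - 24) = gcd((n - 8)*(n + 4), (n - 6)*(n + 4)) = n + 4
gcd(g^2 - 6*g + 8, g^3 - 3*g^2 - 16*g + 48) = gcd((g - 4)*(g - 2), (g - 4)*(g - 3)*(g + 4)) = g - 4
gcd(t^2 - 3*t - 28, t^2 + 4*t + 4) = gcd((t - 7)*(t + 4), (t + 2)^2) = 1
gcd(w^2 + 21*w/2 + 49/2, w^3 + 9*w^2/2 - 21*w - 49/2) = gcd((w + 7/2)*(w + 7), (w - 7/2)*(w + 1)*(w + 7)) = w + 7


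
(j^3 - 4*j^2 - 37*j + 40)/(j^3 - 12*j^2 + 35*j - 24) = (j + 5)/(j - 3)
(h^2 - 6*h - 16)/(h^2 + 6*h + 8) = (h - 8)/(h + 4)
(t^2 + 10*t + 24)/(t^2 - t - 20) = (t + 6)/(t - 5)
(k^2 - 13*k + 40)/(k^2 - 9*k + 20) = (k - 8)/(k - 4)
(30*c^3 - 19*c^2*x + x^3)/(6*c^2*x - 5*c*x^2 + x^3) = (5*c + x)/x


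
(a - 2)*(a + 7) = a^2 + 5*a - 14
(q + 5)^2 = q^2 + 10*q + 25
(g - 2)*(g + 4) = g^2 + 2*g - 8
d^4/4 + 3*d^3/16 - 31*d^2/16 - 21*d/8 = d*(d/4 + 1/2)*(d - 3)*(d + 7/4)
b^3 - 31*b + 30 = (b - 5)*(b - 1)*(b + 6)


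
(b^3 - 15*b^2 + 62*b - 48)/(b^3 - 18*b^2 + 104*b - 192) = (b - 1)/(b - 4)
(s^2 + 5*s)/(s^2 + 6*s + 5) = s/(s + 1)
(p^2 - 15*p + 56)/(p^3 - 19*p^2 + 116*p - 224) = 1/(p - 4)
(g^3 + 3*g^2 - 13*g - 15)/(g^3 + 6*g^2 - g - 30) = (g^2 - 2*g - 3)/(g^2 + g - 6)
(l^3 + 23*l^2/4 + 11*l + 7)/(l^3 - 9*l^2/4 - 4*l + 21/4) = (l^2 + 4*l + 4)/(l^2 - 4*l + 3)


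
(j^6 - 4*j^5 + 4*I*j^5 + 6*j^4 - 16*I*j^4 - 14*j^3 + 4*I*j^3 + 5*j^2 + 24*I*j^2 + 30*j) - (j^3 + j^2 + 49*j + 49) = j^6 - 4*j^5 + 4*I*j^5 + 6*j^4 - 16*I*j^4 - 15*j^3 + 4*I*j^3 + 4*j^2 + 24*I*j^2 - 19*j - 49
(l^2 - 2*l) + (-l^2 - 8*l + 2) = 2 - 10*l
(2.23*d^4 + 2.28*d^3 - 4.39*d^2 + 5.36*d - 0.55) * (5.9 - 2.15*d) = -4.7945*d^5 + 8.255*d^4 + 22.8905*d^3 - 37.425*d^2 + 32.8065*d - 3.245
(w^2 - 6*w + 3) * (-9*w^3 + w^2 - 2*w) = -9*w^5 + 55*w^4 - 35*w^3 + 15*w^2 - 6*w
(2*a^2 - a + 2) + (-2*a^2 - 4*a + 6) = 8 - 5*a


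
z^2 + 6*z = z*(z + 6)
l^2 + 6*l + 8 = (l + 2)*(l + 4)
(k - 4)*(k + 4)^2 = k^3 + 4*k^2 - 16*k - 64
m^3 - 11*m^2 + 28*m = m*(m - 7)*(m - 4)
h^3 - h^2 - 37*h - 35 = (h - 7)*(h + 1)*(h + 5)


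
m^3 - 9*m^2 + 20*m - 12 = (m - 6)*(m - 2)*(m - 1)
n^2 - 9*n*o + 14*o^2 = (n - 7*o)*(n - 2*o)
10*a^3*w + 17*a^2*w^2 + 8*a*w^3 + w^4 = w*(a + w)*(2*a + w)*(5*a + w)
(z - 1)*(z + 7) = z^2 + 6*z - 7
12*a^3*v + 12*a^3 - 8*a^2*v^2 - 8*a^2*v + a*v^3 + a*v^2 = (-6*a + v)*(-2*a + v)*(a*v + a)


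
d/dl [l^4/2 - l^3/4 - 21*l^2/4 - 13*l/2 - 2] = 2*l^3 - 3*l^2/4 - 21*l/2 - 13/2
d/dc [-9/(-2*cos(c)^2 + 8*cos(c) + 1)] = 36*(cos(c) - 2)*sin(c)/(8*cos(c) - cos(2*c))^2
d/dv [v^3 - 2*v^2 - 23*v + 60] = 3*v^2 - 4*v - 23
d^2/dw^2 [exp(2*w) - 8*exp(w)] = 4*(exp(w) - 2)*exp(w)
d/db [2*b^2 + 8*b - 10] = 4*b + 8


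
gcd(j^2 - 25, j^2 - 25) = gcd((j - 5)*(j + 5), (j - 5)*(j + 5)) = j^2 - 25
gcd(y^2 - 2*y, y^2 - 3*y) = y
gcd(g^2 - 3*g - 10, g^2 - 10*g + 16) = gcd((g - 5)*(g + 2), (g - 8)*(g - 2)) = 1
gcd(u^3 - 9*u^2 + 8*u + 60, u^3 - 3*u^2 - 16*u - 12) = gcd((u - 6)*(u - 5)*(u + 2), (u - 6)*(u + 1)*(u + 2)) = u^2 - 4*u - 12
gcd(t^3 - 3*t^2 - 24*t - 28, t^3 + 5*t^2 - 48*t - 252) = t - 7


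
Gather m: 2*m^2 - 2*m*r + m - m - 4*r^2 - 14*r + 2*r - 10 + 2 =2*m^2 - 2*m*r - 4*r^2 - 12*r - 8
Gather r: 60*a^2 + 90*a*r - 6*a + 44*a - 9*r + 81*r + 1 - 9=60*a^2 + 38*a + r*(90*a + 72) - 8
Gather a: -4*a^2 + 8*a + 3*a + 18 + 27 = -4*a^2 + 11*a + 45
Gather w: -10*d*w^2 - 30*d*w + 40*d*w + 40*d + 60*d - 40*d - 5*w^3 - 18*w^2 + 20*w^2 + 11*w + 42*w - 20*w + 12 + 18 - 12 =60*d - 5*w^3 + w^2*(2 - 10*d) + w*(10*d + 33) + 18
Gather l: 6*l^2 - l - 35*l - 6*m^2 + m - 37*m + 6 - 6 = 6*l^2 - 36*l - 6*m^2 - 36*m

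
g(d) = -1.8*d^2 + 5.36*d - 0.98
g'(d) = 5.36 - 3.6*d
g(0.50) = 1.25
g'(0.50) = 3.56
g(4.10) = -9.26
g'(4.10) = -9.40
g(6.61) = -44.20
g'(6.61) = -18.44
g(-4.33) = -57.94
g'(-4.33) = 20.95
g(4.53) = -13.64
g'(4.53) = -10.95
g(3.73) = -6.03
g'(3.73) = -8.07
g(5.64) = -28.01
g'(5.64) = -14.94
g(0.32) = 0.55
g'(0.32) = 4.21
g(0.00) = -0.98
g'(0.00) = 5.36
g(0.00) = -0.98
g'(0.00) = 5.36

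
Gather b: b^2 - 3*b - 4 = b^2 - 3*b - 4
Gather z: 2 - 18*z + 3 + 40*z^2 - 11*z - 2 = 40*z^2 - 29*z + 3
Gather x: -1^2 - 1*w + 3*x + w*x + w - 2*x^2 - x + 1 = -2*x^2 + x*(w + 2)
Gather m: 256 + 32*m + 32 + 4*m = 36*m + 288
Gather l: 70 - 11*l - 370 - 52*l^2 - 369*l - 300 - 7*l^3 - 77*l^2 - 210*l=-7*l^3 - 129*l^2 - 590*l - 600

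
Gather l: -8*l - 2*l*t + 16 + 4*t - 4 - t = l*(-2*t - 8) + 3*t + 12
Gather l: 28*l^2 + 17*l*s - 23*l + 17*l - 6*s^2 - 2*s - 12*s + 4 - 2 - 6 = 28*l^2 + l*(17*s - 6) - 6*s^2 - 14*s - 4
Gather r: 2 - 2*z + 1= 3 - 2*z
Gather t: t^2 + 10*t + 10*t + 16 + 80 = t^2 + 20*t + 96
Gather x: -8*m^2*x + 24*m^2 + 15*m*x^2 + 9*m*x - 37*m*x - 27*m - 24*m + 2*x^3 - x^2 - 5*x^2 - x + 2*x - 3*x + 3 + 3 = 24*m^2 - 51*m + 2*x^3 + x^2*(15*m - 6) + x*(-8*m^2 - 28*m - 2) + 6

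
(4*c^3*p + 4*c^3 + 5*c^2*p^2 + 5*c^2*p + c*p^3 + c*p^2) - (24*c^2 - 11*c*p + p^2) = 4*c^3*p + 4*c^3 + 5*c^2*p^2 + 5*c^2*p - 24*c^2 + c*p^3 + c*p^2 + 11*c*p - p^2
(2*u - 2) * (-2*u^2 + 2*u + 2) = -4*u^3 + 8*u^2 - 4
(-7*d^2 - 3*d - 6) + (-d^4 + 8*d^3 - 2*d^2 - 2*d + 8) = -d^4 + 8*d^3 - 9*d^2 - 5*d + 2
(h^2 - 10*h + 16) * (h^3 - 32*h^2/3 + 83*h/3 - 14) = h^5 - 62*h^4/3 + 451*h^3/3 - 1384*h^2/3 + 1748*h/3 - 224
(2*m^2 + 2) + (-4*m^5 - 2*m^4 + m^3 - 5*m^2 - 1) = -4*m^5 - 2*m^4 + m^3 - 3*m^2 + 1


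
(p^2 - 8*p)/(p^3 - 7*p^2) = (p - 8)/(p*(p - 7))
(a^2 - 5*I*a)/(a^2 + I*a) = (a - 5*I)/(a + I)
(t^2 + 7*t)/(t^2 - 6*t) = (t + 7)/(t - 6)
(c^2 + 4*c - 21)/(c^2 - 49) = (c - 3)/(c - 7)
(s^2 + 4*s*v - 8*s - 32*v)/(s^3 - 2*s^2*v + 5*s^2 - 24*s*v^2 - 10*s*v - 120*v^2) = (s - 8)/(s^2 - 6*s*v + 5*s - 30*v)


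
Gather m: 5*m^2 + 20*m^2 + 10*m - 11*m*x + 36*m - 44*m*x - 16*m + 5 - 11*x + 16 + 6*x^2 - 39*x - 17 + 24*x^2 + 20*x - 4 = 25*m^2 + m*(30 - 55*x) + 30*x^2 - 30*x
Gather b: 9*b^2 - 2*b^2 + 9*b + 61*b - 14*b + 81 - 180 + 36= 7*b^2 + 56*b - 63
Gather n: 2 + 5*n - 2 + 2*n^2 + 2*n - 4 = 2*n^2 + 7*n - 4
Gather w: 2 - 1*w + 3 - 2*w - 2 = 3 - 3*w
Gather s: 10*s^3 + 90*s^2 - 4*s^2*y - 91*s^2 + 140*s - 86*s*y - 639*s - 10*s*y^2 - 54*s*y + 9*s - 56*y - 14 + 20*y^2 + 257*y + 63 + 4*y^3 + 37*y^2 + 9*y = 10*s^3 + s^2*(-4*y - 1) + s*(-10*y^2 - 140*y - 490) + 4*y^3 + 57*y^2 + 210*y + 49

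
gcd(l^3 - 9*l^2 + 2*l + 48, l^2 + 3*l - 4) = 1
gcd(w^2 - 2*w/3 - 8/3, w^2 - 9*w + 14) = w - 2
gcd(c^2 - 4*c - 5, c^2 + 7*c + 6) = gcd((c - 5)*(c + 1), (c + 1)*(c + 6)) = c + 1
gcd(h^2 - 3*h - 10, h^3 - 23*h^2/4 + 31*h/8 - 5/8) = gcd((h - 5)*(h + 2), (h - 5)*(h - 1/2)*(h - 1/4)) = h - 5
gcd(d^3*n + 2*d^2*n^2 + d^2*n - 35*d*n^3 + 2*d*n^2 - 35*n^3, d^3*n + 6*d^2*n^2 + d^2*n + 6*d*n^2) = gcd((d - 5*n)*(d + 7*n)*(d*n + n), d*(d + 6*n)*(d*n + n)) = d*n + n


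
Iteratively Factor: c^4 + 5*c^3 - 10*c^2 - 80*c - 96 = (c - 4)*(c^3 + 9*c^2 + 26*c + 24) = (c - 4)*(c + 2)*(c^2 + 7*c + 12) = (c - 4)*(c + 2)*(c + 3)*(c + 4)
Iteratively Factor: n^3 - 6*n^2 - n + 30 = (n - 5)*(n^2 - n - 6) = (n - 5)*(n - 3)*(n + 2)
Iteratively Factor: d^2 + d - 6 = (d + 3)*(d - 2)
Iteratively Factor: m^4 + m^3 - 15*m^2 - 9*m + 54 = (m + 3)*(m^3 - 2*m^2 - 9*m + 18) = (m - 2)*(m + 3)*(m^2 - 9) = (m - 2)*(m + 3)^2*(m - 3)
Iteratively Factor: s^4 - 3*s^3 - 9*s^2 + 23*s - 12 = (s - 1)*(s^3 - 2*s^2 - 11*s + 12) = (s - 1)^2*(s^2 - s - 12) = (s - 4)*(s - 1)^2*(s + 3)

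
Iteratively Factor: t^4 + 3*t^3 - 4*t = (t - 1)*(t^3 + 4*t^2 + 4*t) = (t - 1)*(t + 2)*(t^2 + 2*t) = (t - 1)*(t + 2)^2*(t)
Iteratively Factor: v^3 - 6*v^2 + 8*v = (v)*(v^2 - 6*v + 8) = v*(v - 2)*(v - 4)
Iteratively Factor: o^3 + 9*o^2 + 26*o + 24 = (o + 3)*(o^2 + 6*o + 8) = (o + 2)*(o + 3)*(o + 4)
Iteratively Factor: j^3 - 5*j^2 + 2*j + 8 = (j - 4)*(j^2 - j - 2) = (j - 4)*(j + 1)*(j - 2)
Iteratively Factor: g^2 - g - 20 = (g + 4)*(g - 5)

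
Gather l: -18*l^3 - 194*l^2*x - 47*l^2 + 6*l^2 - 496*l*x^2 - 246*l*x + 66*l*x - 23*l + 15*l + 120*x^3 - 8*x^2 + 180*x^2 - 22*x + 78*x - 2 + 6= -18*l^3 + l^2*(-194*x - 41) + l*(-496*x^2 - 180*x - 8) + 120*x^3 + 172*x^2 + 56*x + 4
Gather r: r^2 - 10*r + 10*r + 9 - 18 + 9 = r^2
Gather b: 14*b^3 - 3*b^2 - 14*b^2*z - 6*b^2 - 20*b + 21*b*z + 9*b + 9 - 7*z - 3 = 14*b^3 + b^2*(-14*z - 9) + b*(21*z - 11) - 7*z + 6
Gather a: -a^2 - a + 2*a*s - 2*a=-a^2 + a*(2*s - 3)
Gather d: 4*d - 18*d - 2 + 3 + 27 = 28 - 14*d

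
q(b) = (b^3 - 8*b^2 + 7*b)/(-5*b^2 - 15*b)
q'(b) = (10*b + 15)*(b^3 - 8*b^2 + 7*b)/(-5*b^2 - 15*b)^2 + (3*b^2 - 16*b + 7)/(-5*b^2 - 15*b)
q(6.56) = 0.05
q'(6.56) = -0.11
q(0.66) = -0.12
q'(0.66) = 0.40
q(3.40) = 0.27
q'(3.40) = -0.00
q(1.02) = 0.01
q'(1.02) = 0.30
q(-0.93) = -1.48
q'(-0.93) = 1.67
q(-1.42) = -2.58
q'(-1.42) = 3.00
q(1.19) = 0.05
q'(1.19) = 0.26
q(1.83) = 0.18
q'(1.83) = 0.14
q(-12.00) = 5.49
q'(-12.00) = -0.10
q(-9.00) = 5.33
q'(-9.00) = 0.02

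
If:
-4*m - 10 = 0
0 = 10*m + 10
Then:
No Solution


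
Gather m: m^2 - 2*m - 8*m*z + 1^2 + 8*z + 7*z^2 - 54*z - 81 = m^2 + m*(-8*z - 2) + 7*z^2 - 46*z - 80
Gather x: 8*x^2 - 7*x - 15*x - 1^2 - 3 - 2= 8*x^2 - 22*x - 6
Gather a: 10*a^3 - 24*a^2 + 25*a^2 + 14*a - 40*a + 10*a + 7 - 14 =10*a^3 + a^2 - 16*a - 7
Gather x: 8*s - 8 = 8*s - 8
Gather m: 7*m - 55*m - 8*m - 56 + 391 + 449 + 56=840 - 56*m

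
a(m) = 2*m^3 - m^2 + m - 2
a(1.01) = 0.05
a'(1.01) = 5.10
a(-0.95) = -5.57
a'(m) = 6*m^2 - 2*m + 1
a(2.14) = 15.16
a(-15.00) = -6992.00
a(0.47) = -1.54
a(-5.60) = -390.19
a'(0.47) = 1.39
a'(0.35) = 1.04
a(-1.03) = -6.28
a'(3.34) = 61.25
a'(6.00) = 205.00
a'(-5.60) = 200.36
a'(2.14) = 24.20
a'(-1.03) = 9.43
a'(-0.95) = 8.32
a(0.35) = -1.69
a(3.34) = 64.70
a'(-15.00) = 1381.00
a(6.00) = 400.00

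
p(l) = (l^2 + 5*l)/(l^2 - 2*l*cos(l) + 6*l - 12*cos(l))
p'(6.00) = 0.09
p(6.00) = 1.35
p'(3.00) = 0.05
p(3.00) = 0.54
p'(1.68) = -0.74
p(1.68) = 0.77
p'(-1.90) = -1.33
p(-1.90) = 1.15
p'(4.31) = 0.31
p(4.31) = 0.76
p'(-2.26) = -1.50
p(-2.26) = 1.68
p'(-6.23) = 14.21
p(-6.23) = 4.05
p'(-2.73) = -0.02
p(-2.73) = 2.11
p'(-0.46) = -0.35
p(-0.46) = 0.17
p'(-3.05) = 1.18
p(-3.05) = 1.90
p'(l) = (2*l + 5)/(l^2 - 2*l*cos(l) + 6*l - 12*cos(l)) + (l^2 + 5*l)*(-2*l*sin(l) - 2*l - 12*sin(l) + 2*cos(l) - 6)/(l^2 - 2*l*cos(l) + 6*l - 12*cos(l))^2 = (-2*l*(l + 5)*(l*sin(l) + l + 6*sin(l) - cos(l) + 3) + (2*l + 5)*(l^2 - 2*l*cos(l) + 6*l - 12*cos(l)))/((l + 6)^2*(l - 2*cos(l))^2)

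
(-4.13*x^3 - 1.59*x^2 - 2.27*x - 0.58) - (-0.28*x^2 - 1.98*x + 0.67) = -4.13*x^3 - 1.31*x^2 - 0.29*x - 1.25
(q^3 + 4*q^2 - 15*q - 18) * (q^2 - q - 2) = q^5 + 3*q^4 - 21*q^3 - 11*q^2 + 48*q + 36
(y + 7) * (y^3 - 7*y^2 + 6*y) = y^4 - 43*y^2 + 42*y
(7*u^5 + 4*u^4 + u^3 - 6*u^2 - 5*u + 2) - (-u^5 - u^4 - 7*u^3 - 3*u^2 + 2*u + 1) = 8*u^5 + 5*u^4 + 8*u^3 - 3*u^2 - 7*u + 1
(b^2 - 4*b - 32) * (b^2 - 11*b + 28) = b^4 - 15*b^3 + 40*b^2 + 240*b - 896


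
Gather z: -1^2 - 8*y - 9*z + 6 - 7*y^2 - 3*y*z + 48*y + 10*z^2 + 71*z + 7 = -7*y^2 + 40*y + 10*z^2 + z*(62 - 3*y) + 12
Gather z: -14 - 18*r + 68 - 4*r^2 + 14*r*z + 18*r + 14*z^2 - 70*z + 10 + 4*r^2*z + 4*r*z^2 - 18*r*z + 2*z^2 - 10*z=-4*r^2 + z^2*(4*r + 16) + z*(4*r^2 - 4*r - 80) + 64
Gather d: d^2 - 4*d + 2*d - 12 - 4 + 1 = d^2 - 2*d - 15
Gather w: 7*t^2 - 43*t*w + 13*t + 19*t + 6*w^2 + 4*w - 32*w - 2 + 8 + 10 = 7*t^2 + 32*t + 6*w^2 + w*(-43*t - 28) + 16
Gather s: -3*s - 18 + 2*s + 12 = -s - 6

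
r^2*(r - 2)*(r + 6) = r^4 + 4*r^3 - 12*r^2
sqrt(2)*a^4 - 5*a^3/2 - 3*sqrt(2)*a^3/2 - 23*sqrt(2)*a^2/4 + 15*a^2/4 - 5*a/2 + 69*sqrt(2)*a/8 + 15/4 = (a - 3/2)*(a - 5*sqrt(2)/2)*(a + sqrt(2))*(sqrt(2)*a + 1/2)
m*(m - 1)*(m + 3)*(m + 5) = m^4 + 7*m^3 + 7*m^2 - 15*m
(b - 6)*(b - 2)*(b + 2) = b^3 - 6*b^2 - 4*b + 24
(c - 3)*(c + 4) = c^2 + c - 12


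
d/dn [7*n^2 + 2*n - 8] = 14*n + 2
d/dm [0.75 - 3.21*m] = -3.21000000000000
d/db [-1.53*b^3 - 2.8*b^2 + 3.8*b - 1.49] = -4.59*b^2 - 5.6*b + 3.8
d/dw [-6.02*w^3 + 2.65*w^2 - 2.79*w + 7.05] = -18.06*w^2 + 5.3*w - 2.79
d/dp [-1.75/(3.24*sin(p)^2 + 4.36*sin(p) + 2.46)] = (11.34*sin(p) + 7.63)*cos(p)/(3.24*sin(p)^2 + 4.36*sin(p) + 2.46)^2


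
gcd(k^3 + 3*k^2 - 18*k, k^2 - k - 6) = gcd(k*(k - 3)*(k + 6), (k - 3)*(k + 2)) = k - 3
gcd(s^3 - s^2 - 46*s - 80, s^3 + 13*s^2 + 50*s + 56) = s + 2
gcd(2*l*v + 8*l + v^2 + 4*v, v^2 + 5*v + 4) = v + 4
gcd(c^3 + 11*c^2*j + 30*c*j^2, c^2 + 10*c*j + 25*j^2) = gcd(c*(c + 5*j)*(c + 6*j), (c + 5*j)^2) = c + 5*j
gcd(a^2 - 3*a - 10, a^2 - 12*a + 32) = 1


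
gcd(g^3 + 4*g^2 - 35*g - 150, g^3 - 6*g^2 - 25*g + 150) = g^2 - g - 30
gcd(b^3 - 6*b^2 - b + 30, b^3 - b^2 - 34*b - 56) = b + 2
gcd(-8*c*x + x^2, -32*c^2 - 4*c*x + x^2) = -8*c + x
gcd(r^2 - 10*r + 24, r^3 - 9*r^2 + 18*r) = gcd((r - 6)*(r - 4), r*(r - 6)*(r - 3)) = r - 6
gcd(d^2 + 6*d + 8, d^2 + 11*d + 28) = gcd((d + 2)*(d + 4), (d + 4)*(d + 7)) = d + 4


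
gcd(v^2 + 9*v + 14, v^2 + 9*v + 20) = 1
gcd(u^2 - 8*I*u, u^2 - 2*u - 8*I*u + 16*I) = u - 8*I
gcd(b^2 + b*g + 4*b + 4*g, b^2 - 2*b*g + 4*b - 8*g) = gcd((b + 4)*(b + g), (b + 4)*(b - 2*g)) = b + 4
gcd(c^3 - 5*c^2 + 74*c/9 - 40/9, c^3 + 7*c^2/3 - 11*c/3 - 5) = c - 5/3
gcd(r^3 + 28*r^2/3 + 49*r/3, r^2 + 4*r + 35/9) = r + 7/3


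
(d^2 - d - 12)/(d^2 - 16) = (d + 3)/(d + 4)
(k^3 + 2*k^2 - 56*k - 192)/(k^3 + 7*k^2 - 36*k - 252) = (k^2 - 4*k - 32)/(k^2 + k - 42)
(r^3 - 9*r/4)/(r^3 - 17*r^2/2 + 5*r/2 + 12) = r*(2*r + 3)/(2*(r^2 - 7*r - 8))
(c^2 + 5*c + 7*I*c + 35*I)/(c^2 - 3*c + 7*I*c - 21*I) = (c + 5)/(c - 3)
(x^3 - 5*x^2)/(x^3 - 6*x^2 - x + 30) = x^2/(x^2 - x - 6)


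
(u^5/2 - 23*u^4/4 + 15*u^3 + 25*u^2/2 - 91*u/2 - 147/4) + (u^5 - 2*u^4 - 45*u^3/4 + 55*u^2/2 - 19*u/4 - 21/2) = 3*u^5/2 - 31*u^4/4 + 15*u^3/4 + 40*u^2 - 201*u/4 - 189/4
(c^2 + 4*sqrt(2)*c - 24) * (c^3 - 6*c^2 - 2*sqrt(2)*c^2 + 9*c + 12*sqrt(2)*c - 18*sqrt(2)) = c^5 - 6*c^4 + 2*sqrt(2)*c^4 - 31*c^3 - 12*sqrt(2)*c^3 + 66*sqrt(2)*c^2 + 240*c^2 - 288*sqrt(2)*c - 360*c + 432*sqrt(2)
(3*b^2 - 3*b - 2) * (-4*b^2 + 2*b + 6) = -12*b^4 + 18*b^3 + 20*b^2 - 22*b - 12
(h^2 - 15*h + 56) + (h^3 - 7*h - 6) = h^3 + h^2 - 22*h + 50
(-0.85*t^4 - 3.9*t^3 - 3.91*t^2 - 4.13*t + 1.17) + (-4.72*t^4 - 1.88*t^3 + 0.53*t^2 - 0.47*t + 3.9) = -5.57*t^4 - 5.78*t^3 - 3.38*t^2 - 4.6*t + 5.07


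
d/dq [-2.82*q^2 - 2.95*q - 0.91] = -5.64*q - 2.95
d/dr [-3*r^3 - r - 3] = -9*r^2 - 1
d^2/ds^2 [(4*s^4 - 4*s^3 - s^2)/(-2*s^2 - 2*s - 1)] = 2*(-16*s^6 - 48*s^5 - 72*s^4 - 60*s^3 - 6*s^2 + 12*s + 1)/(8*s^6 + 24*s^5 + 36*s^4 + 32*s^3 + 18*s^2 + 6*s + 1)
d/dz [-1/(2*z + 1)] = 2/(2*z + 1)^2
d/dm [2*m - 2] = 2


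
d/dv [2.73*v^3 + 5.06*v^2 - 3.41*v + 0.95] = 8.19*v^2 + 10.12*v - 3.41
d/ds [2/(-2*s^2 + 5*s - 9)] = 2*(4*s - 5)/(2*s^2 - 5*s + 9)^2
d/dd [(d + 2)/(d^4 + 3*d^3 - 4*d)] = (-3*d^2 - 2*d + 2)/(d^2*(d^4 + 2*d^3 - 3*d^2 - 4*d + 4))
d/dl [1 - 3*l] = -3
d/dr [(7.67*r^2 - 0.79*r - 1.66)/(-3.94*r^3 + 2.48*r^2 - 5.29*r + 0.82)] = (30.2198*r^4 - 6.2252*r^3 - 58.2363*r^2 + 20.8124*r - 9.4292)/(15.5236*r^6 - 19.5424*r^5 + 47.8356*r^4 - 32.7*r^3 + 32.0513*r^2 - 8.6756*r + 0.6724)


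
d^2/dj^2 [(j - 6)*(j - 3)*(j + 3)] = 6*j - 12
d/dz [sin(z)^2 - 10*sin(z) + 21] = 2*(sin(z) - 5)*cos(z)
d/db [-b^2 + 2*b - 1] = 2 - 2*b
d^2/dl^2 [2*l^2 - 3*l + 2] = 4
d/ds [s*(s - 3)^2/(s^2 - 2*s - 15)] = (s - 3)*(-2*s*(s - 3)*(s - 1) + 3*(1 - s)*(-s^2 + 2*s + 15))/(-s^2 + 2*s + 15)^2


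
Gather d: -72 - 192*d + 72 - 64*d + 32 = 32 - 256*d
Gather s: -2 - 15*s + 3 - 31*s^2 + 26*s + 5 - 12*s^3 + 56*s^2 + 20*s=-12*s^3 + 25*s^2 + 31*s + 6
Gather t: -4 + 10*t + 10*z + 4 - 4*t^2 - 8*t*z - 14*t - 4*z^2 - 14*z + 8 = -4*t^2 + t*(-8*z - 4) - 4*z^2 - 4*z + 8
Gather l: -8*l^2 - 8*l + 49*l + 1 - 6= -8*l^2 + 41*l - 5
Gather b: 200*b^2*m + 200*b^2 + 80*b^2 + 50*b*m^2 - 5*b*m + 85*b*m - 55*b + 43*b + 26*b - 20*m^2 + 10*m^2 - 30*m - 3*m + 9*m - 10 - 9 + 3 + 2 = b^2*(200*m + 280) + b*(50*m^2 + 80*m + 14) - 10*m^2 - 24*m - 14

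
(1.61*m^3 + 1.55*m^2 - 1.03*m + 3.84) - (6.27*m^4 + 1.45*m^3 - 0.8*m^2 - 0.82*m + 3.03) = -6.27*m^4 + 0.16*m^3 + 2.35*m^2 - 0.21*m + 0.81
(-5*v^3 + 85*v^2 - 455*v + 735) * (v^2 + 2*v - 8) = -5*v^5 + 75*v^4 - 245*v^3 - 855*v^2 + 5110*v - 5880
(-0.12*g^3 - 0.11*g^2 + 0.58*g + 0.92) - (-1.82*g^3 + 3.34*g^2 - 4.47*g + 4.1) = 1.7*g^3 - 3.45*g^2 + 5.05*g - 3.18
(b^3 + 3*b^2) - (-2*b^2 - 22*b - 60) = b^3 + 5*b^2 + 22*b + 60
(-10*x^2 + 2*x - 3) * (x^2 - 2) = -10*x^4 + 2*x^3 + 17*x^2 - 4*x + 6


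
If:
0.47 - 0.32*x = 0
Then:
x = 1.47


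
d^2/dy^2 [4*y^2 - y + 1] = 8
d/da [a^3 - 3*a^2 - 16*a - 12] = 3*a^2 - 6*a - 16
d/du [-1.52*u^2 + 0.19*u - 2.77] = 0.19 - 3.04*u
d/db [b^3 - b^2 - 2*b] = 3*b^2 - 2*b - 2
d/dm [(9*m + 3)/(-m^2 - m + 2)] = 3*(3*m^2 + 2*m + 7)/(m^4 + 2*m^3 - 3*m^2 - 4*m + 4)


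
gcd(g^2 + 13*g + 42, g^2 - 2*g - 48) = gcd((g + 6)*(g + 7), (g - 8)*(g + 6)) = g + 6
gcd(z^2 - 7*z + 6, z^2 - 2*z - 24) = z - 6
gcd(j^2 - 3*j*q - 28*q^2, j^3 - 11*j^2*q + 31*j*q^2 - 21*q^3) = -j + 7*q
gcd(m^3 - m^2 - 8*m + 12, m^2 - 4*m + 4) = m^2 - 4*m + 4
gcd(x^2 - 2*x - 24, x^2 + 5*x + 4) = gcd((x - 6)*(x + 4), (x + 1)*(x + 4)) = x + 4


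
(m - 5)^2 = m^2 - 10*m + 25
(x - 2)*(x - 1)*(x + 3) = x^3 - 7*x + 6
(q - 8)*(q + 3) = q^2 - 5*q - 24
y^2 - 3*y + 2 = (y - 2)*(y - 1)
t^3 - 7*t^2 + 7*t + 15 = (t - 5)*(t - 3)*(t + 1)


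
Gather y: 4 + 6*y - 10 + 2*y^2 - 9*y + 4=2*y^2 - 3*y - 2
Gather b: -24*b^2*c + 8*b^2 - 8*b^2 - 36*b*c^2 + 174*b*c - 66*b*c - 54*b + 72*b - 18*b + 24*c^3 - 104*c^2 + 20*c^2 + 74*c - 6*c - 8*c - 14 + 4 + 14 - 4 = -24*b^2*c + b*(-36*c^2 + 108*c) + 24*c^3 - 84*c^2 + 60*c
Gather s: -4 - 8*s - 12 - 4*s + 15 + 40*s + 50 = 28*s + 49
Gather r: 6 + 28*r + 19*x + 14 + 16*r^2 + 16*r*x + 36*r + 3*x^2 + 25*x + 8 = 16*r^2 + r*(16*x + 64) + 3*x^2 + 44*x + 28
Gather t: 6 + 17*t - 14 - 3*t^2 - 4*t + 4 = -3*t^2 + 13*t - 4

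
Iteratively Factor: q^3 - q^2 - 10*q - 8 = (q + 2)*(q^2 - 3*q - 4) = (q - 4)*(q + 2)*(q + 1)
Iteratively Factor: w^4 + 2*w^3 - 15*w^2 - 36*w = (w + 3)*(w^3 - w^2 - 12*w) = w*(w + 3)*(w^2 - w - 12) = w*(w + 3)^2*(w - 4)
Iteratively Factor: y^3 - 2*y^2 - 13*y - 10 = (y + 2)*(y^2 - 4*y - 5) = (y - 5)*(y + 2)*(y + 1)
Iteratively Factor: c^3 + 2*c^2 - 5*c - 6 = (c - 2)*(c^2 + 4*c + 3) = (c - 2)*(c + 3)*(c + 1)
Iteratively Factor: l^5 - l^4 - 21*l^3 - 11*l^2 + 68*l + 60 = (l - 5)*(l^4 + 4*l^3 - l^2 - 16*l - 12) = (l - 5)*(l - 2)*(l^3 + 6*l^2 + 11*l + 6) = (l - 5)*(l - 2)*(l + 2)*(l^2 + 4*l + 3) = (l - 5)*(l - 2)*(l + 1)*(l + 2)*(l + 3)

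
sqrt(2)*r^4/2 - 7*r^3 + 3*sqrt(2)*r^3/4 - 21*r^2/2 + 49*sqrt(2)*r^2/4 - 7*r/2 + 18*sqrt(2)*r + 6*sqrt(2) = (r + 1/2)*(r - 4*sqrt(2))*(r - 3*sqrt(2))*(sqrt(2)*r/2 + sqrt(2)/2)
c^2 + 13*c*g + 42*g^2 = (c + 6*g)*(c + 7*g)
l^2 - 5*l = l*(l - 5)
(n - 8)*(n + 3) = n^2 - 5*n - 24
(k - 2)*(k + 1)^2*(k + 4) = k^4 + 4*k^3 - 3*k^2 - 14*k - 8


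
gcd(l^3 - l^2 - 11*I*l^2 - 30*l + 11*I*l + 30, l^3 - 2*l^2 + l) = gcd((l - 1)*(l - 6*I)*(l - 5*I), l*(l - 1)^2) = l - 1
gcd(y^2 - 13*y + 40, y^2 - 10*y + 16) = y - 8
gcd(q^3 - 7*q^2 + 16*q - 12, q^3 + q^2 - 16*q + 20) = q^2 - 4*q + 4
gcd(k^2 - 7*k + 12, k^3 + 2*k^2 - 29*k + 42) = k - 3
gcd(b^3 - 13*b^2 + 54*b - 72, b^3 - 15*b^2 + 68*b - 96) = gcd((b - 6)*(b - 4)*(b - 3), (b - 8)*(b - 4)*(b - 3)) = b^2 - 7*b + 12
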